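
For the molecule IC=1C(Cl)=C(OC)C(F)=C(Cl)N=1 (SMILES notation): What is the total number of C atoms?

6

Count every carbon token in the SMILES (each C, including those in ring-closure positions and inside branches).
Carbon count: 6.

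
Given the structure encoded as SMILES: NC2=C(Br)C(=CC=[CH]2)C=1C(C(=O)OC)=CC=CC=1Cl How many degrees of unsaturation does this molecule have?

9

Molecular formula: C14H11BrClNO2.
DoU = (2C + 2 + N − H − X) / 2, where X is the halogen count and O/S are ignored.
    = (2·14 + 2 + 1 − 11 − 2) / 2 = 18 / 2 = 9.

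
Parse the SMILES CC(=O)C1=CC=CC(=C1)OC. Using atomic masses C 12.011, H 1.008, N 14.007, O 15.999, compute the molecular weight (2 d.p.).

150.18 g/mol

First, the molecular formula is C9H10O2 (counting implicit H from valence).
  C: 9 × 12.011 = 108.099
  H: 10 × 1.008 = 10.080
  O: 2 × 15.999 = 31.998
Sum: 9×12.011 + 10×1.008 + 2×15.999 = 150.177 → 150.18 g/mol.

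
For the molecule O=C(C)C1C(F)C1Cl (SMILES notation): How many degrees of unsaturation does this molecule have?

2

Degree of unsaturation = (number of rings) + (number of π bonds).
Ring closures in the SMILES: 1.
π bonds: 1 double bond (each 1 DoU) → 1 DoU from unsaturation.
Total DoU = 1 + 1 = 2.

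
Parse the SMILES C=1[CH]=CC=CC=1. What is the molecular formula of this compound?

C6H6

Walk through each heavy atom and fill implicit hydrogens from standard valence (C 4, N 3, O 2, S 2, halogen 1):
  atom 1: C, bond orders sum to 3 (valence 4) → 1 H
  atom 2: C with explicit H count 1
  atom 3: C, bond orders sum to 3 (valence 4) → 1 H
  atom 4: C, bond orders sum to 3 (valence 4) → 1 H
  atom 5: C, bond orders sum to 3 (valence 4) → 1 H
  atom 6: C, bond orders sum to 3 (valence 4) → 1 H
Totals → C:6, H:6.
In Hill order: C6H6.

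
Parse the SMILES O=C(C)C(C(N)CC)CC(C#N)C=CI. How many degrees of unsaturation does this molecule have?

Molecular formula: C11H17IN2O.
DoU = (2C + 2 + N − H − X) / 2, where X is the halogen count and O/S are ignored.
    = (2·11 + 2 + 2 − 17 − 1) / 2 = 8 / 2 = 4.

4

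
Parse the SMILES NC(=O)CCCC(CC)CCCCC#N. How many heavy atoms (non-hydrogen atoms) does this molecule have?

15

Every atom symbol written in the SMILES (organic subset) is one heavy atom; implicit H are not written.
Heavy atoms by element → C:12, N:2, O:1.
Total: 15.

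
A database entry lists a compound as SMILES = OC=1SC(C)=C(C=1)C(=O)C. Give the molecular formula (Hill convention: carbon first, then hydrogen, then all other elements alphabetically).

Walk through each heavy atom and fill implicit hydrogens from standard valence (C 4, N 3, O 2, S 2, halogen 1):
  atom 1: O, bond orders sum to 1 (valence 2) → 1 H
  atom 2: C, bond orders sum to 4 (valence 4) → 0 H
  atom 3: S, bond orders sum to 2 (valence 2) → 0 H
  atom 4: C, bond orders sum to 4 (valence 4) → 0 H
  atom 5: C, bond orders sum to 1 (valence 4) → 3 H
  atom 6: C, bond orders sum to 4 (valence 4) → 0 H
  atom 7: C, bond orders sum to 3 (valence 4) → 1 H
  atom 8: C, bond orders sum to 4 (valence 4) → 0 H
  atom 9: O, bond orders sum to 2 (valence 2) → 0 H
  atom 10: C, bond orders sum to 1 (valence 4) → 3 H
Totals → C:7, H:8, O:2, S:1.

C7H8O2S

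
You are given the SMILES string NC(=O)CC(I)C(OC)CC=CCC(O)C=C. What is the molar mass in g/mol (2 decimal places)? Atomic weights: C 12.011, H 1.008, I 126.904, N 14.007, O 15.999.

353.20 g/mol

First, the molecular formula is C12H20INO3 (counting implicit H from valence).
  C: 12 × 12.011 = 144.132
  H: 20 × 1.008 = 20.160
  I: 1 × 126.904 = 126.904
  N: 1 × 14.007 = 14.007
  O: 3 × 15.999 = 47.997
Sum: 12×12.011 + 20×1.008 + 1×126.904 + 1×14.007 + 3×15.999 = 353.200 → 353.20 g/mol.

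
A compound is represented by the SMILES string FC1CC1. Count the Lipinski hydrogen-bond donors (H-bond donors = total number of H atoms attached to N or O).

0

Donors: find every N or O and count the H atoms it carries.
  (no N or O atoms present)
Lipinski HBD = 0.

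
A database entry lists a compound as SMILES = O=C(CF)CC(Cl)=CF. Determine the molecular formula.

Walk through each heavy atom and fill implicit hydrogens from standard valence (C 4, N 3, O 2, S 2, halogen 1):
  atom 1: O, bond orders sum to 2 (valence 2) → 0 H
  atom 2: C, bond orders sum to 4 (valence 4) → 0 H
  atom 3: C, bond orders sum to 2 (valence 4) → 2 H
  atom 4: F (halogen, monovalent) → 0 H
  atom 5: C, bond orders sum to 2 (valence 4) → 2 H
  atom 6: C, bond orders sum to 4 (valence 4) → 0 H
  atom 7: Cl (halogen, monovalent) → 0 H
  atom 8: C, bond orders sum to 3 (valence 4) → 1 H
  atom 9: F (halogen, monovalent) → 0 H
Totals → C:5, H:5, Cl:1, F:2, O:1.
In Hill order: C5H5ClF2O.

C5H5ClF2O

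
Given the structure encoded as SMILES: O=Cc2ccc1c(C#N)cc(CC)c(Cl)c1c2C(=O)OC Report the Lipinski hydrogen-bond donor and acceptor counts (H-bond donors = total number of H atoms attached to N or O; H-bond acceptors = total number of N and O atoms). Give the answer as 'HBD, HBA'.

Donors: find every N or O and count the H atoms it carries.
  atom 1 (O): bond orders sum to 2 → 0 H
  atom 9 (N): bond orders sum to 3 → 0 H
  atom 19 (O): bond orders sum to 2 → 0 H
  atom 20 (O): bond orders sum to 2 → 0 H
Lipinski HBD = 0.
Acceptors: N atoms = 1, O atoms = 3 → HBA = 4.

0, 4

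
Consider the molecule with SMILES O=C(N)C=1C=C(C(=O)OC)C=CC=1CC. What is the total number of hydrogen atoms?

13

Walk through each heavy atom and fill implicit hydrogens from standard valence (C 4, N 3, O 2, S 2, halogen 1):
  atom 1: O, bond orders sum to 2 (valence 2) → 0 H
  atom 2: C, bond orders sum to 4 (valence 4) → 0 H
  atom 3: N, bond orders sum to 1 (valence 3) → 2 H
  atom 4: C, bond orders sum to 4 (valence 4) → 0 H
  atom 5: C, bond orders sum to 3 (valence 4) → 1 H
  atom 6: C, bond orders sum to 4 (valence 4) → 0 H
  atom 7: C, bond orders sum to 4 (valence 4) → 0 H
  atom 8: O, bond orders sum to 2 (valence 2) → 0 H
  atom 9: O, bond orders sum to 2 (valence 2) → 0 H
  atom 10: C, bond orders sum to 1 (valence 4) → 3 H
  atom 11: C, bond orders sum to 3 (valence 4) → 1 H
  atom 12: C, bond orders sum to 3 (valence 4) → 1 H
  atom 13: C, bond orders sum to 4 (valence 4) → 0 H
  atom 14: C, bond orders sum to 2 (valence 4) → 2 H
  atom 15: C, bond orders sum to 1 (valence 4) → 3 H
Total hydrogens: 13.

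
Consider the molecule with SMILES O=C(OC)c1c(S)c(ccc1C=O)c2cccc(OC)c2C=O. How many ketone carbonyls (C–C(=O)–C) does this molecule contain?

Scan the SMILES for the ketone motif — none present.
Groups that are present: 2 aldehyde, 1 ester, 1 ether, 1 thiol.

0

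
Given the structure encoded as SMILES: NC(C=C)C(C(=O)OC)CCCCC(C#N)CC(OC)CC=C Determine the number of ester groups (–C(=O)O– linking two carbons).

The ester motif appears at heavy-atom position 6 in the SMILES.
Other groups present: 2 alkene, 1 ether, 1 nitrile, 1 primary amine.
Ester count: 1.

1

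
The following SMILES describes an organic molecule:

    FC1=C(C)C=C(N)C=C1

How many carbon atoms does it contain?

7

Count every carbon token in the SMILES (each C, including those in ring-closure positions and inside branches).
Carbon count: 7.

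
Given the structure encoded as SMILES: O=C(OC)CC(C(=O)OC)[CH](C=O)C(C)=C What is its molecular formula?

Walk through each heavy atom and fill implicit hydrogens from standard valence (C 4, N 3, O 2, S 2, halogen 1):
  atom 1: O, bond orders sum to 2 (valence 2) → 0 H
  atom 2: C, bond orders sum to 4 (valence 4) → 0 H
  atom 3: O, bond orders sum to 2 (valence 2) → 0 H
  atom 4: C, bond orders sum to 1 (valence 4) → 3 H
  atom 5: C, bond orders sum to 2 (valence 4) → 2 H
  atom 6: C, bond orders sum to 3 (valence 4) → 1 H
  atom 7: C, bond orders sum to 4 (valence 4) → 0 H
  atom 8: O, bond orders sum to 2 (valence 2) → 0 H
  atom 9: O, bond orders sum to 2 (valence 2) → 0 H
  atom 10: C, bond orders sum to 1 (valence 4) → 3 H
  atom 11: C with explicit H count 1
  atom 12: C, bond orders sum to 3 (valence 4) → 1 H
  atom 13: O, bond orders sum to 2 (valence 2) → 0 H
  atom 14: C, bond orders sum to 4 (valence 4) → 0 H
  atom 15: C, bond orders sum to 1 (valence 4) → 3 H
  atom 16: C, bond orders sum to 2 (valence 4) → 2 H
Totals → C:11, H:16, O:5.

C11H16O5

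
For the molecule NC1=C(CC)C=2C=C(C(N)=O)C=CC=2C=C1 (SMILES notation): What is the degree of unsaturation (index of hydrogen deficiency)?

8

Degree of unsaturation = (number of rings) + (number of π bonds).
Ring closures in the SMILES: 2.
π bonds: 6 double bonds (each 1 DoU) → 6 DoU from unsaturation.
Total DoU = 2 + 6 = 8.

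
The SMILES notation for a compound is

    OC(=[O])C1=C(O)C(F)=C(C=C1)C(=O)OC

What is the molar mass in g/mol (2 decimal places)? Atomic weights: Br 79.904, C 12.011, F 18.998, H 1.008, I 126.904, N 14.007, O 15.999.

First, the molecular formula is C9H7FO5 (counting implicit H from valence).
  C: 9 × 12.011 = 108.099
  F: 1 × 18.998 = 18.998
  H: 7 × 1.008 = 7.056
  O: 5 × 15.999 = 79.995
Sum: 9×12.011 + 1×18.998 + 7×1.008 + 5×15.999 = 214.148 → 214.15 g/mol.

214.15 g/mol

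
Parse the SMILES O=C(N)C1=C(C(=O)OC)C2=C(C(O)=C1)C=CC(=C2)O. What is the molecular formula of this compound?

C13H11NO5

Walk through each heavy atom and fill implicit hydrogens from standard valence (C 4, N 3, O 2, S 2, halogen 1):
  atom 1: O, bond orders sum to 2 (valence 2) → 0 H
  atom 2: C, bond orders sum to 4 (valence 4) → 0 H
  atom 3: N, bond orders sum to 1 (valence 3) → 2 H
  atom 4: C, bond orders sum to 4 (valence 4) → 0 H
  atom 5: C, bond orders sum to 4 (valence 4) → 0 H
  atom 6: C, bond orders sum to 4 (valence 4) → 0 H
  atom 7: O, bond orders sum to 2 (valence 2) → 0 H
  atom 8: O, bond orders sum to 2 (valence 2) → 0 H
  atom 9: C, bond orders sum to 1 (valence 4) → 3 H
  atom 10: C, bond orders sum to 4 (valence 4) → 0 H
  atom 11: C, bond orders sum to 4 (valence 4) → 0 H
  atom 12: C, bond orders sum to 4 (valence 4) → 0 H
  atom 13: O, bond orders sum to 1 (valence 2) → 1 H
  atom 14: C, bond orders sum to 3 (valence 4) → 1 H
  atom 15: C, bond orders sum to 3 (valence 4) → 1 H
  atom 16: C, bond orders sum to 3 (valence 4) → 1 H
  atom 17: C, bond orders sum to 4 (valence 4) → 0 H
  atom 18: C, bond orders sum to 3 (valence 4) → 1 H
  atom 19: O, bond orders sum to 1 (valence 2) → 1 H
Totals → C:13, H:11, N:1, O:5.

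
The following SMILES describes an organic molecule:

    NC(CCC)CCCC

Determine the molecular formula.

Walk through each heavy atom and fill implicit hydrogens from standard valence (C 4, N 3, O 2, S 2, halogen 1):
  atom 1: N, bond orders sum to 1 (valence 3) → 2 H
  atom 2: C, bond orders sum to 3 (valence 4) → 1 H
  atom 3: C, bond orders sum to 2 (valence 4) → 2 H
  atom 4: C, bond orders sum to 2 (valence 4) → 2 H
  atom 5: C, bond orders sum to 1 (valence 4) → 3 H
  atom 6: C, bond orders sum to 2 (valence 4) → 2 H
  atom 7: C, bond orders sum to 2 (valence 4) → 2 H
  atom 8: C, bond orders sum to 2 (valence 4) → 2 H
  atom 9: C, bond orders sum to 1 (valence 4) → 3 H
Totals → C:8, H:19, N:1.
In Hill order: C8H19N.

C8H19N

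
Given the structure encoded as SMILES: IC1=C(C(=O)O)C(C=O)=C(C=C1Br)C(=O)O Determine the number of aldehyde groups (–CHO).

1

The aldehyde motif appears at heavy-atom position 8 in the SMILES.
Other groups present: 2 carboxylic acid.
Aldehyde count: 1.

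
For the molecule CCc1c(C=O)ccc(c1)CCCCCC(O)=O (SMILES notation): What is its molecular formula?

C15H20O3

Walk through each heavy atom and fill implicit hydrogens from standard valence (C 4, N 3, O 2, S 2, halogen 1); for lowercase aromatic atoms, an aromatic c carries 1 H when it has two neighbours and 0 H with three, and aromatic n carries 0 H:
  atom 1: C, bond orders sum to 1 (valence 4) → 3 H
  atom 2: C, bond orders sum to 2 (valence 4) → 2 H
  atom 3: aromatic c, 3 neighbours → 0 H
  atom 4: aromatic c, 3 neighbours → 0 H
  atom 5: C, bond orders sum to 3 (valence 4) → 1 H
  atom 6: O, bond orders sum to 2 (valence 2) → 0 H
  atom 7: aromatic c, 2 neighbours → 1 H
  atom 8: aromatic c, 2 neighbours → 1 H
  atom 9: aromatic c, 3 neighbours → 0 H
  atom 10: aromatic c, 2 neighbours → 1 H
  atom 11: C, bond orders sum to 2 (valence 4) → 2 H
  atom 12: C, bond orders sum to 2 (valence 4) → 2 H
  atom 13: C, bond orders sum to 2 (valence 4) → 2 H
  atom 14: C, bond orders sum to 2 (valence 4) → 2 H
  atom 15: C, bond orders sum to 2 (valence 4) → 2 H
  atom 16: C, bond orders sum to 4 (valence 4) → 0 H
  atom 17: O, bond orders sum to 1 (valence 2) → 1 H
  atom 18: O, bond orders sum to 2 (valence 2) → 0 H
Totals → C:15, H:20, O:3.
In Hill order: C15H20O3.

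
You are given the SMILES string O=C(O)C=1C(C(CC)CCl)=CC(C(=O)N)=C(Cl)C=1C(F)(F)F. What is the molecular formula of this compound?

Walk through each heavy atom and fill implicit hydrogens from standard valence (C 4, N 3, O 2, S 2, halogen 1):
  atom 1: O, bond orders sum to 2 (valence 2) → 0 H
  atom 2: C, bond orders sum to 4 (valence 4) → 0 H
  atom 3: O, bond orders sum to 1 (valence 2) → 1 H
  atom 4: C, bond orders sum to 4 (valence 4) → 0 H
  atom 5: C, bond orders sum to 4 (valence 4) → 0 H
  atom 6: C, bond orders sum to 3 (valence 4) → 1 H
  atom 7: C, bond orders sum to 2 (valence 4) → 2 H
  atom 8: C, bond orders sum to 1 (valence 4) → 3 H
  atom 9: C, bond orders sum to 2 (valence 4) → 2 H
  atom 10: Cl (halogen, monovalent) → 0 H
  atom 11: C, bond orders sum to 3 (valence 4) → 1 H
  atom 12: C, bond orders sum to 4 (valence 4) → 0 H
  atom 13: C, bond orders sum to 4 (valence 4) → 0 H
  atom 14: O, bond orders sum to 2 (valence 2) → 0 H
  atom 15: N, bond orders sum to 1 (valence 3) → 2 H
  atom 16: C, bond orders sum to 4 (valence 4) → 0 H
  atom 17: Cl (halogen, monovalent) → 0 H
  atom 18: C, bond orders sum to 4 (valence 4) → 0 H
  atom 19: C, bond orders sum to 4 (valence 4) → 0 H
  atom 20: F (halogen, monovalent) → 0 H
  atom 21: F (halogen, monovalent) → 0 H
  atom 22: F (halogen, monovalent) → 0 H
Totals → C:13, H:12, Cl:2, F:3, N:1, O:3.

C13H12Cl2F3NO3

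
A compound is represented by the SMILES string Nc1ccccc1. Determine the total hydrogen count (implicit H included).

7

Walk through each heavy atom and fill implicit hydrogens from standard valence (C 4, N 3, O 2, S 2, halogen 1); for lowercase aromatic atoms, an aromatic c carries 1 H when it has two neighbours and 0 H with three, and aromatic n carries 0 H:
  atom 1: N, bond orders sum to 1 (valence 3) → 2 H
  atom 2: aromatic c, 3 neighbours → 0 H
  atom 3: aromatic c, 2 neighbours → 1 H
  atom 4: aromatic c, 2 neighbours → 1 H
  atom 5: aromatic c, 2 neighbours → 1 H
  atom 6: aromatic c, 2 neighbours → 1 H
  atom 7: aromatic c, 2 neighbours → 1 H
Total hydrogens: 7.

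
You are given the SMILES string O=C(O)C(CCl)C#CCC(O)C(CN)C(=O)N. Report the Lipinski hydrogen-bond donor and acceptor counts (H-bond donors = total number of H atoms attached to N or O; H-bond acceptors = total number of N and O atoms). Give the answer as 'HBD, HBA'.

6, 6

Donors: find every N or O and count the H atoms it carries.
  atom 1 (O): bond orders sum to 2 → 0 H
  atom 3 (O): bond orders sum to 1 → 1 H
  atom 11 (O): bond orders sum to 1 → 1 H
  atom 14 (N): bond orders sum to 1 → 2 H
  atom 16 (O): bond orders sum to 2 → 0 H
  atom 17 (N): bond orders sum to 1 → 2 H
Lipinski HBD = 6.
Acceptors: N atoms = 2, O atoms = 4 → HBA = 6.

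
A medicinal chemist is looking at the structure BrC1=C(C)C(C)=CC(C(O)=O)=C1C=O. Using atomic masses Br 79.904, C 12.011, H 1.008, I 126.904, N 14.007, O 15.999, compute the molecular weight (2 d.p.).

257.08 g/mol

First, the molecular formula is C10H9BrO3 (counting implicit H from valence).
  Br: 1 × 79.904 = 79.904
  C: 10 × 12.011 = 120.110
  H: 9 × 1.008 = 9.072
  O: 3 × 15.999 = 47.997
Sum: 1×79.904 + 10×12.011 + 9×1.008 + 3×15.999 = 257.083 → 257.08 g/mol.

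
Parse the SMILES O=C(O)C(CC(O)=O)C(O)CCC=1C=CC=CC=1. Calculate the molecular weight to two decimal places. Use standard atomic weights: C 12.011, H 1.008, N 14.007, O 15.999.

First, the molecular formula is C13H16O5 (counting implicit H from valence).
  C: 13 × 12.011 = 156.143
  H: 16 × 1.008 = 16.128
  O: 5 × 15.999 = 79.995
Sum: 13×12.011 + 16×1.008 + 5×15.999 = 252.266 → 252.27 g/mol.

252.27 g/mol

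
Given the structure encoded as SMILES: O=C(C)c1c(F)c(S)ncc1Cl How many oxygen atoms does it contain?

Scan the SMILES for O atoms (remember two-letter symbols like Cl and Br are single atoms).
Oxygen count: 1.

1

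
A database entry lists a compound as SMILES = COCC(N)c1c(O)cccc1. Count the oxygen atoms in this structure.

2

Scan the SMILES for O atoms (remember two-letter symbols like Cl and Br are single atoms).
Oxygen count: 2.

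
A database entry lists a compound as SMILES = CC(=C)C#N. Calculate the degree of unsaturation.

Degree of unsaturation = (number of rings) + (number of π bonds).
Ring closures in the SMILES: 0.
π bonds: 1 double bond (each 1 DoU), 1 triple bond (each 2 DoU) → 3 DoU from unsaturation.
Total DoU = 0 + 3 = 3.

3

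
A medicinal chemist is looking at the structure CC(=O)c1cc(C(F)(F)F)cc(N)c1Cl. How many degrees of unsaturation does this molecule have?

5

Molecular formula: C9H7ClF3NO.
DoU = (2C + 2 + N − H − X) / 2, where X is the halogen count and O/S are ignored.
    = (2·9 + 2 + 1 − 7 − 4) / 2 = 10 / 2 = 5.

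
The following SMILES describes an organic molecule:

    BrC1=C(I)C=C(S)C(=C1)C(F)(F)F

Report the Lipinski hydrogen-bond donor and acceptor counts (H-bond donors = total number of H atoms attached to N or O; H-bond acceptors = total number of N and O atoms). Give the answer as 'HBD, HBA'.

Donors: find every N or O and count the H atoms it carries.
  (no N or O atoms present)
Lipinski HBD = 0.
Acceptors: N atoms = 0, O atoms = 0 → HBA = 0.

0, 0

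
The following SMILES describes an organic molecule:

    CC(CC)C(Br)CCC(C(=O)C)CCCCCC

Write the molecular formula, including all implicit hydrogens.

Walk through each heavy atom and fill implicit hydrogens from standard valence (C 4, N 3, O 2, S 2, halogen 1):
  atom 1: C, bond orders sum to 1 (valence 4) → 3 H
  atom 2: C, bond orders sum to 3 (valence 4) → 1 H
  atom 3: C, bond orders sum to 2 (valence 4) → 2 H
  atom 4: C, bond orders sum to 1 (valence 4) → 3 H
  atom 5: C, bond orders sum to 3 (valence 4) → 1 H
  atom 6: Br (halogen, monovalent) → 0 H
  atom 7: C, bond orders sum to 2 (valence 4) → 2 H
  atom 8: C, bond orders sum to 2 (valence 4) → 2 H
  atom 9: C, bond orders sum to 3 (valence 4) → 1 H
  atom 10: C, bond orders sum to 4 (valence 4) → 0 H
  atom 11: O, bond orders sum to 2 (valence 2) → 0 H
  atom 12: C, bond orders sum to 1 (valence 4) → 3 H
  atom 13: C, bond orders sum to 2 (valence 4) → 2 H
  atom 14: C, bond orders sum to 2 (valence 4) → 2 H
  atom 15: C, bond orders sum to 2 (valence 4) → 2 H
  atom 16: C, bond orders sum to 2 (valence 4) → 2 H
  atom 17: C, bond orders sum to 2 (valence 4) → 2 H
  atom 18: C, bond orders sum to 1 (valence 4) → 3 H
Totals → C:16, H:31, Br:1, O:1.
In Hill order: C16H31BrO.

C16H31BrO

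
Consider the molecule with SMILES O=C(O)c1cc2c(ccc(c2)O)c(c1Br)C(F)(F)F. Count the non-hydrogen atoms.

Every atom symbol written in the SMILES (organic subset) is one heavy atom; implicit H are not written.
Heavy atoms by element → Br:1, C:12, F:3, O:3.
Total: 19.

19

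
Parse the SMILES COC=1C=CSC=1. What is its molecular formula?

Walk through each heavy atom and fill implicit hydrogens from standard valence (C 4, N 3, O 2, S 2, halogen 1):
  atom 1: C, bond orders sum to 1 (valence 4) → 3 H
  atom 2: O, bond orders sum to 2 (valence 2) → 0 H
  atom 3: C, bond orders sum to 4 (valence 4) → 0 H
  atom 4: C, bond orders sum to 3 (valence 4) → 1 H
  atom 5: C, bond orders sum to 3 (valence 4) → 1 H
  atom 6: S, bond orders sum to 2 (valence 2) → 0 H
  atom 7: C, bond orders sum to 3 (valence 4) → 1 H
Totals → C:5, H:6, O:1, S:1.

C5H6OS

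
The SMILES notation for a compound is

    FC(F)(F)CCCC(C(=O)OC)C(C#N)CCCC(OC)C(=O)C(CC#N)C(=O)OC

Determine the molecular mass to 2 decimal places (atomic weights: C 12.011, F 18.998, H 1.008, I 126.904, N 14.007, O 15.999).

448.44 g/mol

First, the molecular formula is C20H27F3N2O6 (counting implicit H from valence).
  C: 20 × 12.011 = 240.220
  F: 3 × 18.998 = 56.994
  H: 27 × 1.008 = 27.216
  N: 2 × 14.007 = 28.014
  O: 6 × 15.999 = 95.994
Sum: 20×12.011 + 3×18.998 + 27×1.008 + 2×14.007 + 6×15.999 = 448.438 → 448.44 g/mol.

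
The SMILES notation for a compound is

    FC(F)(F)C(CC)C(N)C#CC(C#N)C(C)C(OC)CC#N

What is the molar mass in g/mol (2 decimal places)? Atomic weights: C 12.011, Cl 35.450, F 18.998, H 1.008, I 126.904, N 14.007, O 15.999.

315.34 g/mol

First, the molecular formula is C15H20F3N3O (counting implicit H from valence).
  C: 15 × 12.011 = 180.165
  F: 3 × 18.998 = 56.994
  H: 20 × 1.008 = 20.160
  N: 3 × 14.007 = 42.021
  O: 1 × 15.999 = 15.999
Sum: 15×12.011 + 3×18.998 + 20×1.008 + 3×14.007 + 1×15.999 = 315.339 → 315.34 g/mol.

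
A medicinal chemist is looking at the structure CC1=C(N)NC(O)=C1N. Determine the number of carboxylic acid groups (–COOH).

Scan the SMILES for the carboxylic acid motif — none present.
Groups that are present: 1 hydroxyl, 2 primary amine.

0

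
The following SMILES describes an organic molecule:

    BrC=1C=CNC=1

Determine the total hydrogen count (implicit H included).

Walk through each heavy atom and fill implicit hydrogens from standard valence (C 4, N 3, O 2, S 2, halogen 1):
  atom 1: Br (halogen, monovalent) → 0 H
  atom 2: C, bond orders sum to 4 (valence 4) → 0 H
  atom 3: C, bond orders sum to 3 (valence 4) → 1 H
  atom 4: C, bond orders sum to 3 (valence 4) → 1 H
  atom 5: N, bond orders sum to 2 (valence 3) → 1 H
  atom 6: C, bond orders sum to 3 (valence 4) → 1 H
Total hydrogens: 4.

4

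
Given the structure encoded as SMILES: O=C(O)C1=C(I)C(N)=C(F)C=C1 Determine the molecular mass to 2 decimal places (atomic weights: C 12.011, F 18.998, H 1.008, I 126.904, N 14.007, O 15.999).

First, the molecular formula is C7H5FINO2 (counting implicit H from valence).
  C: 7 × 12.011 = 84.077
  F: 1 × 18.998 = 18.998
  H: 5 × 1.008 = 5.040
  I: 1 × 126.904 = 126.904
  N: 1 × 14.007 = 14.007
  O: 2 × 15.999 = 31.998
Sum: 7×12.011 + 1×18.998 + 5×1.008 + 1×126.904 + 1×14.007 + 2×15.999 = 281.024 → 281.02 g/mol.

281.02 g/mol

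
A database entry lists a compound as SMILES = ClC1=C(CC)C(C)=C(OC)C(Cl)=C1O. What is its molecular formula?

Walk through each heavy atom and fill implicit hydrogens from standard valence (C 4, N 3, O 2, S 2, halogen 1):
  atom 1: Cl (halogen, monovalent) → 0 H
  atom 2: C, bond orders sum to 4 (valence 4) → 0 H
  atom 3: C, bond orders sum to 4 (valence 4) → 0 H
  atom 4: C, bond orders sum to 2 (valence 4) → 2 H
  atom 5: C, bond orders sum to 1 (valence 4) → 3 H
  atom 6: C, bond orders sum to 4 (valence 4) → 0 H
  atom 7: C, bond orders sum to 1 (valence 4) → 3 H
  atom 8: C, bond orders sum to 4 (valence 4) → 0 H
  atom 9: O, bond orders sum to 2 (valence 2) → 0 H
  atom 10: C, bond orders sum to 1 (valence 4) → 3 H
  atom 11: C, bond orders sum to 4 (valence 4) → 0 H
  atom 12: Cl (halogen, monovalent) → 0 H
  atom 13: C, bond orders sum to 4 (valence 4) → 0 H
  atom 14: O, bond orders sum to 1 (valence 2) → 1 H
Totals → C:10, H:12, Cl:2, O:2.

C10H12Cl2O2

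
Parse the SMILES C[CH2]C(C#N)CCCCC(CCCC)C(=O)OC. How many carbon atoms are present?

Count every carbon token in the SMILES (each C, including those in ring-closure positions and inside branches).
Carbon count: 15.

15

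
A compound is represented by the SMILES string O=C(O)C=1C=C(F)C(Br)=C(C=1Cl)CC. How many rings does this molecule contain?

In SMILES, each pair of matching ring-closure digits denotes one ring-closing bond; the number of such bonds equals the number of independent rings.
Ring-closure bonds here: 1.

1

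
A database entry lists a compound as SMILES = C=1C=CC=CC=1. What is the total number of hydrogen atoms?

Walk through each heavy atom and fill implicit hydrogens from standard valence (C 4, N 3, O 2, S 2, halogen 1):
  atom 1: C, bond orders sum to 3 (valence 4) → 1 H
  atom 2: C, bond orders sum to 3 (valence 4) → 1 H
  atom 3: C, bond orders sum to 3 (valence 4) → 1 H
  atom 4: C, bond orders sum to 3 (valence 4) → 1 H
  atom 5: C, bond orders sum to 3 (valence 4) → 1 H
  atom 6: C, bond orders sum to 3 (valence 4) → 1 H
Total hydrogens: 6.

6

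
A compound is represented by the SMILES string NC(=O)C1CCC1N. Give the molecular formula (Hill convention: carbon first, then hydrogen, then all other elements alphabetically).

Walk through each heavy atom and fill implicit hydrogens from standard valence (C 4, N 3, O 2, S 2, halogen 1):
  atom 1: N, bond orders sum to 1 (valence 3) → 2 H
  atom 2: C, bond orders sum to 4 (valence 4) → 0 H
  atom 3: O, bond orders sum to 2 (valence 2) → 0 H
  atom 4: C, bond orders sum to 3 (valence 4) → 1 H
  atom 5: C, bond orders sum to 2 (valence 4) → 2 H
  atom 6: C, bond orders sum to 2 (valence 4) → 2 H
  atom 7: C, bond orders sum to 3 (valence 4) → 1 H
  atom 8: N, bond orders sum to 1 (valence 3) → 2 H
Totals → C:5, H:10, N:2, O:1.
In Hill order: C5H10N2O.

C5H10N2O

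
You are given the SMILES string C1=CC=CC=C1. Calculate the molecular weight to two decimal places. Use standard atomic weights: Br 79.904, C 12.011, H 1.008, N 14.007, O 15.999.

78.11 g/mol

First, the molecular formula is C6H6 (counting implicit H from valence).
  C: 6 × 12.011 = 72.066
  H: 6 × 1.008 = 6.048
Sum: 6×12.011 + 6×1.008 = 78.114 → 78.11 g/mol.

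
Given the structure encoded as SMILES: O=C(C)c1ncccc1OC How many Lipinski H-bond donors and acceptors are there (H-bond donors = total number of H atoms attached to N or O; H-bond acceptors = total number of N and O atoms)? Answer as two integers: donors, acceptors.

Donors: find every N or O and count the H atoms it carries.
  atom 1 (O): bond orders sum to 2 → 0 H
  atom 5 (N): bond orders sum to 3 → 0 H
  atom 10 (O): bond orders sum to 2 → 0 H
Lipinski HBD = 0.
Acceptors: N atoms = 1, O atoms = 2 → HBA = 3.

0, 3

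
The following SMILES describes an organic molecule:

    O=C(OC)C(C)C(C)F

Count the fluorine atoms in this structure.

1

Scan the SMILES for F atoms (remember two-letter symbols like Cl and Br are single atoms).
Fluorine count: 1.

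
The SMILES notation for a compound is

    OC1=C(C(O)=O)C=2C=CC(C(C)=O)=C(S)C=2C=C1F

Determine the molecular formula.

C13H9FO4S

Walk through each heavy atom and fill implicit hydrogens from standard valence (C 4, N 3, O 2, S 2, halogen 1):
  atom 1: O, bond orders sum to 1 (valence 2) → 1 H
  atom 2: C, bond orders sum to 4 (valence 4) → 0 H
  atom 3: C, bond orders sum to 4 (valence 4) → 0 H
  atom 4: C, bond orders sum to 4 (valence 4) → 0 H
  atom 5: O, bond orders sum to 1 (valence 2) → 1 H
  atom 6: O, bond orders sum to 2 (valence 2) → 0 H
  atom 7: C, bond orders sum to 4 (valence 4) → 0 H
  atom 8: C, bond orders sum to 3 (valence 4) → 1 H
  atom 9: C, bond orders sum to 3 (valence 4) → 1 H
  atom 10: C, bond orders sum to 4 (valence 4) → 0 H
  atom 11: C, bond orders sum to 4 (valence 4) → 0 H
  atom 12: C, bond orders sum to 1 (valence 4) → 3 H
  atom 13: O, bond orders sum to 2 (valence 2) → 0 H
  atom 14: C, bond orders sum to 4 (valence 4) → 0 H
  atom 15: S, bond orders sum to 1 (valence 2) → 1 H
  atom 16: C, bond orders sum to 4 (valence 4) → 0 H
  atom 17: C, bond orders sum to 3 (valence 4) → 1 H
  atom 18: C, bond orders sum to 4 (valence 4) → 0 H
  atom 19: F (halogen, monovalent) → 0 H
Totals → C:13, H:9, F:1, O:4, S:1.
In Hill order: C13H9FO4S.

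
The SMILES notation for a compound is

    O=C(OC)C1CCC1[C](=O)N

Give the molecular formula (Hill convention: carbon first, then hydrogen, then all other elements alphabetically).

C7H11NO3

Walk through each heavy atom and fill implicit hydrogens from standard valence (C 4, N 3, O 2, S 2, halogen 1):
  atom 1: O, bond orders sum to 2 (valence 2) → 0 H
  atom 2: C, bond orders sum to 4 (valence 4) → 0 H
  atom 3: O, bond orders sum to 2 (valence 2) → 0 H
  atom 4: C, bond orders sum to 1 (valence 4) → 3 H
  atom 5: C, bond orders sum to 3 (valence 4) → 1 H
  atom 6: C, bond orders sum to 2 (valence 4) → 2 H
  atom 7: C, bond orders sum to 2 (valence 4) → 2 H
  atom 8: C, bond orders sum to 3 (valence 4) → 1 H
  atom 9: C with explicit H count 0
  atom 10: O, bond orders sum to 2 (valence 2) → 0 H
  atom 11: N, bond orders sum to 1 (valence 3) → 2 H
Totals → C:7, H:11, N:1, O:3.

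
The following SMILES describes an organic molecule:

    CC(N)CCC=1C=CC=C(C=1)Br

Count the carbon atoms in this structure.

10

Count every carbon token in the SMILES (each C, including those in ring-closure positions and inside branches).
Carbon count: 10.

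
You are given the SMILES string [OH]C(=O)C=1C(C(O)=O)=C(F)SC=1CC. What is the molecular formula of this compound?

C8H7FO4S

Walk through each heavy atom and fill implicit hydrogens from standard valence (C 4, N 3, O 2, S 2, halogen 1):
  atom 1: O with explicit H count 1
  atom 2: C, bond orders sum to 4 (valence 4) → 0 H
  atom 3: O, bond orders sum to 2 (valence 2) → 0 H
  atom 4: C, bond orders sum to 4 (valence 4) → 0 H
  atom 5: C, bond orders sum to 4 (valence 4) → 0 H
  atom 6: C, bond orders sum to 4 (valence 4) → 0 H
  atom 7: O, bond orders sum to 1 (valence 2) → 1 H
  atom 8: O, bond orders sum to 2 (valence 2) → 0 H
  atom 9: C, bond orders sum to 4 (valence 4) → 0 H
  atom 10: F (halogen, monovalent) → 0 H
  atom 11: S, bond orders sum to 2 (valence 2) → 0 H
  atom 12: C, bond orders sum to 4 (valence 4) → 0 H
  atom 13: C, bond orders sum to 2 (valence 4) → 2 H
  atom 14: C, bond orders sum to 1 (valence 4) → 3 H
Totals → C:8, H:7, F:1, O:4, S:1.
In Hill order: C8H7FO4S.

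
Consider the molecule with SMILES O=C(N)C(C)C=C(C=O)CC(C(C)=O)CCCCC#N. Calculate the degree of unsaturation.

Molecular formula: C15H22N2O3.
DoU = (2C + 2 + N − H − X) / 2, where X is the halogen count and O/S are ignored.
    = (2·15 + 2 + 2 − 22 − 0) / 2 = 12 / 2 = 6.

6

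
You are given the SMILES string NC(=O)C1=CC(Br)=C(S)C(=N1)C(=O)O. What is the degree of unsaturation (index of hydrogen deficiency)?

Molecular formula: C7H5BrN2O3S.
DoU = (2C + 2 + N − H − X) / 2, where X is the halogen count and O/S are ignored.
    = (2·7 + 2 + 2 − 5 − 1) / 2 = 12 / 2 = 6.

6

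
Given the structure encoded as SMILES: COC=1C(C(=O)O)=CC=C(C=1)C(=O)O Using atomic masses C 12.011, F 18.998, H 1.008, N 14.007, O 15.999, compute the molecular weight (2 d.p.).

196.16 g/mol

First, the molecular formula is C9H8O5 (counting implicit H from valence).
  C: 9 × 12.011 = 108.099
  H: 8 × 1.008 = 8.064
  O: 5 × 15.999 = 79.995
Sum: 9×12.011 + 8×1.008 + 5×15.999 = 196.158 → 196.16 g/mol.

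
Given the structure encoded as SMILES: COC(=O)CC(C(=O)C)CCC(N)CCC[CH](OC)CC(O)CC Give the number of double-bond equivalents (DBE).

2

Molecular formula: C18H35NO5.
DoU = (2C + 2 + N − H − X) / 2, where X is the halogen count and O/S are ignored.
    = (2·18 + 2 + 1 − 35 − 0) / 2 = 4 / 2 = 2.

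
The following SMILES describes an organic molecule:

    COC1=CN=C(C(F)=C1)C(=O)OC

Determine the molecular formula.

Walk through each heavy atom and fill implicit hydrogens from standard valence (C 4, N 3, O 2, S 2, halogen 1):
  atom 1: C, bond orders sum to 1 (valence 4) → 3 H
  atom 2: O, bond orders sum to 2 (valence 2) → 0 H
  atom 3: C, bond orders sum to 4 (valence 4) → 0 H
  atom 4: C, bond orders sum to 3 (valence 4) → 1 H
  atom 5: N, bond orders sum to 3 (valence 3) → 0 H
  atom 6: C, bond orders sum to 4 (valence 4) → 0 H
  atom 7: C, bond orders sum to 4 (valence 4) → 0 H
  atom 8: F (halogen, monovalent) → 0 H
  atom 9: C, bond orders sum to 3 (valence 4) → 1 H
  atom 10: C, bond orders sum to 4 (valence 4) → 0 H
  atom 11: O, bond orders sum to 2 (valence 2) → 0 H
  atom 12: O, bond orders sum to 2 (valence 2) → 0 H
  atom 13: C, bond orders sum to 1 (valence 4) → 3 H
Totals → C:8, H:8, F:1, N:1, O:3.

C8H8FNO3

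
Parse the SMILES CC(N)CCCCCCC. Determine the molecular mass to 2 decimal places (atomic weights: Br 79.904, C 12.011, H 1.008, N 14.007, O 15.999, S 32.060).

143.27 g/mol

First, the molecular formula is C9H21N (counting implicit H from valence).
  C: 9 × 12.011 = 108.099
  H: 21 × 1.008 = 21.168
  N: 1 × 14.007 = 14.007
Sum: 9×12.011 + 21×1.008 + 1×14.007 = 143.274 → 143.27 g/mol.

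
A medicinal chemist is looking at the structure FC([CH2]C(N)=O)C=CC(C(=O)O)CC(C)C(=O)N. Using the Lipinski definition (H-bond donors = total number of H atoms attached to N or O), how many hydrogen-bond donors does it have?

Donors: find every N or O and count the H atoms it carries.
  atom 5 (N): bond orders sum to 1 → 2 H
  atom 6 (O): bond orders sum to 2 → 0 H
  atom 11 (O): bond orders sum to 2 → 0 H
  atom 12 (O): bond orders sum to 1 → 1 H
  atom 17 (O): bond orders sum to 2 → 0 H
  atom 18 (N): bond orders sum to 1 → 2 H
Lipinski HBD = 5.

5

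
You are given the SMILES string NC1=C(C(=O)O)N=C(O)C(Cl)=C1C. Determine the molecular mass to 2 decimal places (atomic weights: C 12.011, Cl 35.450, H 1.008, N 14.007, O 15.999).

First, the molecular formula is C7H7ClN2O3 (counting implicit H from valence).
  C: 7 × 12.011 = 84.077
  Cl: 1 × 35.450 = 35.450
  H: 7 × 1.008 = 7.056
  N: 2 × 14.007 = 28.014
  O: 3 × 15.999 = 47.997
Sum: 7×12.011 + 1×35.450 + 7×1.008 + 2×14.007 + 3×15.999 = 202.594 → 202.59 g/mol.

202.59 g/mol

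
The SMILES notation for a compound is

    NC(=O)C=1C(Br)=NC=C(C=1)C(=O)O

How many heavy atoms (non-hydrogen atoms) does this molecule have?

Every atom symbol written in the SMILES (organic subset) is one heavy atom; implicit H are not written.
Heavy atoms by element → Br:1, C:7, N:2, O:3.
Total: 13.

13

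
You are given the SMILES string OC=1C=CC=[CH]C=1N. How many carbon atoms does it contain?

Count every carbon token in the SMILES (each C, including those in ring-closure positions and inside branches).
Carbon count: 6.

6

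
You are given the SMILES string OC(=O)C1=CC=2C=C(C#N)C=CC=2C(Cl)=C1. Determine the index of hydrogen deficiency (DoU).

10

Degree of unsaturation = (number of rings) + (number of π bonds).
Ring closures in the SMILES: 2.
π bonds: 6 double bonds (each 1 DoU), 1 triple bond (each 2 DoU) → 8 DoU from unsaturation.
Total DoU = 2 + 8 = 10.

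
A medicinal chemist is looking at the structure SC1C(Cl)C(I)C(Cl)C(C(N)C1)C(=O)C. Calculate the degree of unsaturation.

Molecular formula: C9H14Cl2INOS.
DoU = (2C + 2 + N − H − X) / 2, where X is the halogen count and O/S are ignored.
    = (2·9 + 2 + 1 − 14 − 3) / 2 = 4 / 2 = 2.

2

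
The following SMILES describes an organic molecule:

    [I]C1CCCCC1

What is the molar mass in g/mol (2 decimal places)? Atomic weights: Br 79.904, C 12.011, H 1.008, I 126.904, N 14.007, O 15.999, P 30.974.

First, the molecular formula is C6H11I (counting implicit H from valence).
  C: 6 × 12.011 = 72.066
  H: 11 × 1.008 = 11.088
  I: 1 × 126.904 = 126.904
Sum: 6×12.011 + 11×1.008 + 1×126.904 = 210.058 → 210.06 g/mol.

210.06 g/mol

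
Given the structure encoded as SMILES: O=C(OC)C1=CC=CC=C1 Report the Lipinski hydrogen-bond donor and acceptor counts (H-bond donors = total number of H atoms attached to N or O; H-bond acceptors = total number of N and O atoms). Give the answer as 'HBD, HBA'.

0, 2

Donors: find every N or O and count the H atoms it carries.
  atom 1 (O): bond orders sum to 2 → 0 H
  atom 3 (O): bond orders sum to 2 → 0 H
Lipinski HBD = 0.
Acceptors: N atoms = 0, O atoms = 2 → HBA = 2.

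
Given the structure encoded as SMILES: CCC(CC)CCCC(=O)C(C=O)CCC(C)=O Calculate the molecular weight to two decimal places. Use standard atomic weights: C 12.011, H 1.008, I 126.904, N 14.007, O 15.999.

254.37 g/mol

First, the molecular formula is C15H26O3 (counting implicit H from valence).
  C: 15 × 12.011 = 180.165
  H: 26 × 1.008 = 26.208
  O: 3 × 15.999 = 47.997
Sum: 15×12.011 + 26×1.008 + 3×15.999 = 254.370 → 254.37 g/mol.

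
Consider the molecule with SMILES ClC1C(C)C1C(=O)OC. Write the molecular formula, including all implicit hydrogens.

C6H9ClO2

Walk through each heavy atom and fill implicit hydrogens from standard valence (C 4, N 3, O 2, S 2, halogen 1):
  atom 1: Cl (halogen, monovalent) → 0 H
  atom 2: C, bond orders sum to 3 (valence 4) → 1 H
  atom 3: C, bond orders sum to 3 (valence 4) → 1 H
  atom 4: C, bond orders sum to 1 (valence 4) → 3 H
  atom 5: C, bond orders sum to 3 (valence 4) → 1 H
  atom 6: C, bond orders sum to 4 (valence 4) → 0 H
  atom 7: O, bond orders sum to 2 (valence 2) → 0 H
  atom 8: O, bond orders sum to 2 (valence 2) → 0 H
  atom 9: C, bond orders sum to 1 (valence 4) → 3 H
Totals → C:6, H:9, Cl:1, O:2.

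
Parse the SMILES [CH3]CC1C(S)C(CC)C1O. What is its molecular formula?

C8H16OS

Walk through each heavy atom and fill implicit hydrogens from standard valence (C 4, N 3, O 2, S 2, halogen 1):
  atom 1: C with explicit H count 3
  atom 2: C, bond orders sum to 2 (valence 4) → 2 H
  atom 3: C, bond orders sum to 3 (valence 4) → 1 H
  atom 4: C, bond orders sum to 3 (valence 4) → 1 H
  atom 5: S, bond orders sum to 1 (valence 2) → 1 H
  atom 6: C, bond orders sum to 3 (valence 4) → 1 H
  atom 7: C, bond orders sum to 2 (valence 4) → 2 H
  atom 8: C, bond orders sum to 1 (valence 4) → 3 H
  atom 9: C, bond orders sum to 3 (valence 4) → 1 H
  atom 10: O, bond orders sum to 1 (valence 2) → 1 H
Totals → C:8, H:16, O:1, S:1.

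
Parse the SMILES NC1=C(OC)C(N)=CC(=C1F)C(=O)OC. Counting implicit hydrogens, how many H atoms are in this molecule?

11

Walk through each heavy atom and fill implicit hydrogens from standard valence (C 4, N 3, O 2, S 2, halogen 1):
  atom 1: N, bond orders sum to 1 (valence 3) → 2 H
  atom 2: C, bond orders sum to 4 (valence 4) → 0 H
  atom 3: C, bond orders sum to 4 (valence 4) → 0 H
  atom 4: O, bond orders sum to 2 (valence 2) → 0 H
  atom 5: C, bond orders sum to 1 (valence 4) → 3 H
  atom 6: C, bond orders sum to 4 (valence 4) → 0 H
  atom 7: N, bond orders sum to 1 (valence 3) → 2 H
  atom 8: C, bond orders sum to 3 (valence 4) → 1 H
  atom 9: C, bond orders sum to 4 (valence 4) → 0 H
  atom 10: C, bond orders sum to 4 (valence 4) → 0 H
  atom 11: F (halogen, monovalent) → 0 H
  atom 12: C, bond orders sum to 4 (valence 4) → 0 H
  atom 13: O, bond orders sum to 2 (valence 2) → 0 H
  atom 14: O, bond orders sum to 2 (valence 2) → 0 H
  atom 15: C, bond orders sum to 1 (valence 4) → 3 H
Total hydrogens: 11.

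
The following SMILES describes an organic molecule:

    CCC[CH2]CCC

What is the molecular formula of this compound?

C7H16

Walk through each heavy atom and fill implicit hydrogens from standard valence (C 4, N 3, O 2, S 2, halogen 1):
  atom 1: C, bond orders sum to 1 (valence 4) → 3 H
  atom 2: C, bond orders sum to 2 (valence 4) → 2 H
  atom 3: C, bond orders sum to 2 (valence 4) → 2 H
  atom 4: C with explicit H count 2
  atom 5: C, bond orders sum to 2 (valence 4) → 2 H
  atom 6: C, bond orders sum to 2 (valence 4) → 2 H
  atom 7: C, bond orders sum to 1 (valence 4) → 3 H
Totals → C:7, H:16.
In Hill order: C7H16.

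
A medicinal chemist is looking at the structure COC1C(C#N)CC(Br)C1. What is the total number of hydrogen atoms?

Walk through each heavy atom and fill implicit hydrogens from standard valence (C 4, N 3, O 2, S 2, halogen 1):
  atom 1: C, bond orders sum to 1 (valence 4) → 3 H
  atom 2: O, bond orders sum to 2 (valence 2) → 0 H
  atom 3: C, bond orders sum to 3 (valence 4) → 1 H
  atom 4: C, bond orders sum to 3 (valence 4) → 1 H
  atom 5: C, bond orders sum to 4 (valence 4) → 0 H
  atom 6: N, bond orders sum to 3 (valence 3) → 0 H
  atom 7: C, bond orders sum to 2 (valence 4) → 2 H
  atom 8: C, bond orders sum to 3 (valence 4) → 1 H
  atom 9: Br (halogen, monovalent) → 0 H
  atom 10: C, bond orders sum to 2 (valence 4) → 2 H
Total hydrogens: 10.

10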